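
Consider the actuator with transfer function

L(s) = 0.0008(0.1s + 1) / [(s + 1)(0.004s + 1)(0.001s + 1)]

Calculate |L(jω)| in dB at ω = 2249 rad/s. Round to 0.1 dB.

-108.9 dB

At ω = 2249 rad/s:
zero (1 + j2249·0.1) = 1 + j224.9 → |·| ≈ 224.9, ∠ ≈ 89.75°
pole (1 + j2249·1) = 1 + j2249 → |·| ≈ 2249, ∠ ≈ 89.97°
pole (1 + j2249·0.004) = 1 + j8.996 → |·| ≈ 9.0514, ∠ ≈ 83.66°
pole (1 + j2249·0.001) = 1 + j2.249 → |·| ≈ 2.4613, ∠ ≈ 66.03°
|L| = 0.0008 · 224.9 / (2249 · 9.0514 · 2.4613) ≈ 3.591e-06
Gain = 20 log₁₀(3.591e-06) ≈ -108.90 dB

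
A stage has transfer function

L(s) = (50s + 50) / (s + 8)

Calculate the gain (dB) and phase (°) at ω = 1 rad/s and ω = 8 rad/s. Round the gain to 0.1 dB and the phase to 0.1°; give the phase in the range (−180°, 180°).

Substitute s = j1:
Numerator: 50(j1) + 50 = 50 + j50
Denominator: (j1) + 8 = 8 + j1
|N| = √(50² + 50²) ≈ 70.711, ∠N ≈ 45.00°
|D| = √(8² + 1²) ≈ 8.0623, ∠D ≈ 7.13°
|L| = 70.711 / 8.0623 ≈ 8.7706
Gain = 20 log₁₀(8.7706) ≈ 18.86 dB
∠L = 45.00° − 7.13° = 37.87°

Substitute s = j8:
Numerator: 50(j8) + 50 = 50 + j400
Denominator: (j8) + 8 = 8 + j8
|N| = √(50² + 400²) ≈ 403.11, ∠N ≈ 82.87°
|D| = √(8² + 8²) ≈ 11.314, ∠D ≈ 45.00°
|L| = 403.11 / 11.314 ≈ 35.629
Gain = 20 log₁₀(35.629) ≈ 31.04 dB
∠L = 82.87° − 45.00° = 37.87°

ω = 1: 18.9 dB, 37.9°; ω = 8: 31.0 dB, 37.9°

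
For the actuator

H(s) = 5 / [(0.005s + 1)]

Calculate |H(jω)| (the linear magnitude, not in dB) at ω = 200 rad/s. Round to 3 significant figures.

3.54

At ω = 200 rad/s:
pole (1 + j200·0.005) = 1 + j1 → |·| ≈ 1.4142, ∠ ≈ 45.00°
|H| = 5 · 1 / (1.4142) ≈ 3.5356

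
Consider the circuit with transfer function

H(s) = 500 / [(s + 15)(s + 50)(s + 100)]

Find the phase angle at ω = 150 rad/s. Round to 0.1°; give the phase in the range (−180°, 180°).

At s = jω = j150:
pole (s+15): 15 + j150 → |·| = √(15²+150²) = √22725 ≈ 150.75, ∠ = arctan(150/15) ≈ 84.29°
pole (s+50): 50 + j150 → |·| = √(50²+150²) = √25000 ≈ 158.11, ∠ = arctan(150/50) ≈ 71.57°
pole (s+100): 100 + j150 → |·| = √(100²+150²) = √32500 ≈ 180.28, ∠ = arctan(150/100) ≈ 56.31°
∠H = 0.00° − 212.17° = -212.17° ≡ 147.83° (principal value)

147.8°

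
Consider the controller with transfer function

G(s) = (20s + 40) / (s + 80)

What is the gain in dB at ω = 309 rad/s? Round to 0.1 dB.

Substitute s = j309:
Numerator: 20(j309) + 40 = 40 + j6180
Denominator: (j309) + 80 = 80 + j309
|N| = √(40² + 6180²) ≈ 6180.1, ∠N ≈ 89.63°
|D| = √(80² + 309²) ≈ 319.19, ∠D ≈ 75.48°
|G| = 6180.1 / 319.19 ≈ 19.362
Gain = 20 log₁₀(19.362) ≈ 25.74 dB

25.7 dB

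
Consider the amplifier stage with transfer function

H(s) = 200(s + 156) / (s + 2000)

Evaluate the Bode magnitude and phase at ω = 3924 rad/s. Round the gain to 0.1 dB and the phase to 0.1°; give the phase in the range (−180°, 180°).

45.0 dB, 24.7°

At s = jω = j3924:
zero (s+156): 156 + j3924 → |·| = √(156²+3924²) = √15422112 ≈ 3927.1, ∠ = arctan(3924/156) ≈ 87.72°
pole (s+2000): 2000 + j3924 → |·| = √(2000²+3924²) = √19397776 ≈ 4404.3, ∠ = arctan(3924/2000) ≈ 62.99°
|H| = 200 · 3927.1 / 4404.3 ≈ 178.33
Gain = 20 log₁₀(178.33) ≈ 45.02 dB
∠H = 87.72° − 62.99° = 24.73°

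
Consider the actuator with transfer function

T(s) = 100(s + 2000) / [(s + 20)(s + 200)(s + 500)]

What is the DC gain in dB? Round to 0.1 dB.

T(0) = 100·2000 / (20·200·500) = 0.1
20 log₁₀(0.1) ≈ -20.00 dB

-20.0 dB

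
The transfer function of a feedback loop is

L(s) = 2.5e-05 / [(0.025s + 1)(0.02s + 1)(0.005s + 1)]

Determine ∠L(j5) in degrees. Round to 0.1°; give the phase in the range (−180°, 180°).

-14.3°

At ω = 5 rad/s:
pole (1 + j5·0.025) = 1 + j0.125 → |·| ≈ 1.0078, ∠ ≈ 7.13°
pole (1 + j5·0.02) = 1 + j0.1 → |·| ≈ 1.005, ∠ ≈ 5.71°
pole (1 + j5·0.005) = 1 + j0.025 → |·| ≈ 1.0003, ∠ ≈ 1.43°
∠L = (0°) − (7.13° + 5.71° + 1.43°) = -14.27°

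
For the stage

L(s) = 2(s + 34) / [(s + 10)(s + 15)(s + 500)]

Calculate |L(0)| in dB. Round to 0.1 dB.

L(0) = 2·34 / (10·15·500) ≈ 0.00090667
20 log₁₀(0.00090667) ≈ -60.85 dB

-60.9 dB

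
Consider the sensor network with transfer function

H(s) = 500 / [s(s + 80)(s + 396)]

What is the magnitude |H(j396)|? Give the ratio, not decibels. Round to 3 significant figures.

At s = jω = j396:
pole (s+80): 80 + j396 → |·| = √(80²+396²) = √163216 ≈ 404, ∠ = arctan(396/80) ≈ 78.58°
pole (s+396): 396 + j396 → |·| = √(396²+396²) = √313632 ≈ 560.03, ∠ = arctan(396/396) ≈ 45.00°
pole at origin: |s| = 396, ∠ = 90.00° (in denominator)
|H| = 500 / 8.9596e+07 ≈ 5.5806e-06

5.58e-06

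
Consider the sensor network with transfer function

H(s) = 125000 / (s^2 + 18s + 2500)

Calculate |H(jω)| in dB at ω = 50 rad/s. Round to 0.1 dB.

At s = jω = j50:
quadratic: (j50)² + 18·j50 + 2500 = 0 + j900 → |·| ≈ 900, ∠ ≈ 90.00°
|H| = 125000 / 900 ≈ 138.89
Gain = 20 log₁₀(138.89) ≈ 42.85 dB

42.9 dB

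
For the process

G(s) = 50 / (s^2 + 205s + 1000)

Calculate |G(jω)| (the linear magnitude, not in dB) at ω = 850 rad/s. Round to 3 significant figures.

6.74e-05

Substitute s = j850:
Numerator: 50 = 50 + j0
Denominator: (j850)^2 + 205(j850) + 1000 = -721500 + j174250
|N| = √(50² + 0²) ≈ 50, ∠N ≈ 0.00°
|D| = √(721500² + 174250²) ≈ 7.4224e+05, ∠D ≈ 166.42°
|G| = 50 / 7.4224e+05 ≈ 6.7364e-05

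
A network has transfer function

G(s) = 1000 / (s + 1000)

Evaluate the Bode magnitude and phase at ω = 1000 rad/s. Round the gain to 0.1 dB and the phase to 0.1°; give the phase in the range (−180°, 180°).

Substitute s = j1000:
Numerator: 1000 = 1000 + j0
Denominator: (j1000) + 1000 = 1000 + j1000
|N| = √(1000² + 0²) ≈ 1000, ∠N ≈ 0.00°
|D| = √(1000² + 1000²) ≈ 1414.2, ∠D ≈ 45.00°
|G| = 1000 / 1414.2 ≈ 0.70711
Gain = 20 log₁₀(0.70711) ≈ -3.01 dB
∠G = 0.00° − 45.00° = -45.00°

-3.0 dB, -45.0°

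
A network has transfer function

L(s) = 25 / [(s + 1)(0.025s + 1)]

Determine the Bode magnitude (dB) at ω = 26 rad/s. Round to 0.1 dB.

At ω = 26 rad/s:
pole (1 + j26·1) = 1 + j26 → |·| ≈ 26.019, ∠ ≈ 87.80°
pole (1 + j26·0.025) = 1 + j0.65 → |·| ≈ 1.1927, ∠ ≈ 33.02°
|L| = 25 · 1 / (26.019 · 1.1927) ≈ 0.8056
Gain = 20 log₁₀(0.8056) ≈ -1.88 dB

-1.9 dB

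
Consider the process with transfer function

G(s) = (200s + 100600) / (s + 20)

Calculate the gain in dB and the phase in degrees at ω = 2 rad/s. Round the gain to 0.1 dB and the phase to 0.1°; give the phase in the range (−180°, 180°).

Substitute s = j2:
Numerator: 200(j2) + 100600 = 100600 + j400
Denominator: (j2) + 20 = 20 + j2
|N| = √(100600² + 400²) ≈ 1.006e+05, ∠N ≈ 0.23°
|D| = √(20² + 2²) ≈ 20.1, ∠D ≈ 5.71°
|G| = 1.006e+05 / 20.1 ≈ 5005
Gain = 20 log₁₀(5005) ≈ 73.99 dB
∠G = 0.23° − 5.71° = -5.48°

74.0 dB, -5.5°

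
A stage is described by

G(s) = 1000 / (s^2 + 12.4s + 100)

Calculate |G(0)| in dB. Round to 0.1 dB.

20.0 dB

G(0) = 1000 / 100 = 10
20 log₁₀(10) ≈ 20.00 dB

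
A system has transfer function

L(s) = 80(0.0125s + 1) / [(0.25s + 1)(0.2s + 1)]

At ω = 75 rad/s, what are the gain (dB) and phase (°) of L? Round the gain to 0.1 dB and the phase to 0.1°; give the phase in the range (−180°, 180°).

-8.2 dB, -130.0°

At ω = 75 rad/s:
zero (1 + j75·0.0125) = 1 + j0.9375 → |·| ≈ 1.3707, ∠ ≈ 43.15°
pole (1 + j75·0.25) = 1 + j18.75 → |·| ≈ 18.777, ∠ ≈ 86.95°
pole (1 + j75·0.2) = 1 + j15 → |·| ≈ 15.033, ∠ ≈ 86.19°
|L| = 80 · 1.3707 / (18.777 · 15.033) ≈ 0.38847
Gain = 20 log₁₀(0.38847) ≈ -8.21 dB
∠L = (43.15°) − (86.95° + 86.19°) = -129.99°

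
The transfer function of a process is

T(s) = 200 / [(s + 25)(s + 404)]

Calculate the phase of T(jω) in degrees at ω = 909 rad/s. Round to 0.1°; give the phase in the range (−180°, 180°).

At s = jω = j909:
pole (s+25): 25 + j909 → |·| = √(25²+909²) = √826906 ≈ 909.34, ∠ = arctan(909/25) ≈ 88.42°
pole (s+404): 404 + j909 → |·| = √(404²+909²) = √989497 ≈ 994.73, ∠ = arctan(909/404) ≈ 66.04°
∠T = 0.00° − 154.46° = -154.46°

-154.5°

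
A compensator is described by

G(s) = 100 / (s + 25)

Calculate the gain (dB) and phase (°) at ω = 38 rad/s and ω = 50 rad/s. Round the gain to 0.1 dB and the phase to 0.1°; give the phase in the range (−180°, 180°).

At s = jω = j38:
pole (s+25): 25 + j38 → |·| = √(25²+38²) = √2069 ≈ 45.486, ∠ = arctan(38/25) ≈ 56.66°
|G| = 100 / 45.486 ≈ 2.1985
Gain = 20 log₁₀(2.1985) ≈ 6.84 dB
∠G = 0.00° − 56.66° = -56.66°

At s = jω = j50:
pole (s+25): 25 + j50 → |·| = √(25²+50²) = √3125 ≈ 55.902, ∠ = arctan(50/25) ≈ 63.43°
|G| = 100 / 55.902 ≈ 1.7888
Gain = 20 log₁₀(1.7888) ≈ 5.05 dB
∠G = 0.00° − 63.43° = -63.43°

ω = 38: 6.8 dB, -56.7°; ω = 50: 5.1 dB, -63.4°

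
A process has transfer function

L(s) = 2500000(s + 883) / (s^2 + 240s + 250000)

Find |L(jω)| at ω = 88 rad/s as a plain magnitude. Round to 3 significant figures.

At s = jω = j88:
zero (s+883): 883 + j88 → |·| = √(883²+88²) = √787433 ≈ 887.37, ∠ = arctan(88/883) ≈ 5.69°
quadratic: (j88)² + 240·j88 + 250000 = 242256 + j21120 → |·| ≈ 2.4317e+05, ∠ ≈ 4.98°
|L| = 2500000 · 887.37 / 2.4317e+05 ≈ 9122.9

9.12e+03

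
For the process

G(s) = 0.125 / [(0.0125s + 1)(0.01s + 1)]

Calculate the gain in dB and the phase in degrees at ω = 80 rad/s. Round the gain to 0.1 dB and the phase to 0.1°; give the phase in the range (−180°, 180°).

At ω = 80 rad/s:
pole (1 + j80·0.0125) = 1 + j1 → |·| ≈ 1.4142, ∠ ≈ 45.00°
pole (1 + j80·0.01) = 1 + j0.8 → |·| ≈ 1.2806, ∠ ≈ 38.66°
|G| = 0.125 · 1 / (1.4142 · 1.2806) ≈ 0.069022
Gain = 20 log₁₀(0.069022) ≈ -23.22 dB
∠G = (0°) − (45.00° + 38.66°) = -83.66°

-23.2 dB, -83.7°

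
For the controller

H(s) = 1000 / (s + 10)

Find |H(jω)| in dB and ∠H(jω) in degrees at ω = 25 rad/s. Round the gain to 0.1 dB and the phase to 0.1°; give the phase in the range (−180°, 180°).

31.4 dB, -68.2°

At s = jω = j25:
pole (s+10): 10 + j25 → |·| = √(10²+25²) = √725 ≈ 26.926, ∠ = arctan(25/10) ≈ 68.20°
|H| = 1000 / 26.926 ≈ 37.139
Gain = 20 log₁₀(37.139) ≈ 31.40 dB
∠H = 0.00° − 68.20° = -68.20°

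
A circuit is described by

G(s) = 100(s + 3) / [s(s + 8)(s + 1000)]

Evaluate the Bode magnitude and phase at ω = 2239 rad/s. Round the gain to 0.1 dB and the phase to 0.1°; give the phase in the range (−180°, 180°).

-94.8 dB, -155.8°

At s = jω = j2239:
zero (s+3): 3 + j2239 → |·| = √(3²+2239²) = √5013130 ≈ 2239, ∠ = arctan(2239/3) ≈ 89.92°
pole (s+8): 8 + j2239 → |·| = √(8²+2239²) = √5013185 ≈ 2239, ∠ = arctan(2239/8) ≈ 89.80°
pole (s+1000): 1000 + j2239 → |·| = √(1000²+2239²) = √6013121 ≈ 2452.2, ∠ = arctan(2239/1000) ≈ 65.93°
pole at origin: |s| = 2239, ∠ = 90.00° (in denominator)
|G| = 100 · 2239 / 1.2293e+10 ≈ 1.8214e-05
Gain = 20 log₁₀(1.8214e-05) ≈ -94.79 dB
∠G = 89.92° − 245.73° = -155.81°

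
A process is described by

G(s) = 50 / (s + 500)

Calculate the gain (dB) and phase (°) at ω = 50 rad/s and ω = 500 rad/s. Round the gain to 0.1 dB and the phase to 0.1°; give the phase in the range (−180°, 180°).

ω = 50: -20.0 dB, -5.7°; ω = 500: -23.0 dB, -45.0°

Substitute s = j50:
Numerator: 50 = 50 + j0
Denominator: (j50) + 500 = 500 + j50
|N| = √(50² + 0²) ≈ 50, ∠N ≈ 0.00°
|D| = √(500² + 50²) ≈ 502.49, ∠D ≈ 5.71°
|G| = 50 / 502.49 ≈ 0.099504
Gain = 20 log₁₀(0.099504) ≈ -20.04 dB
∠G = 0.00° − 5.71° = -5.71°

Substitute s = j500:
Numerator: 50 = 50 + j0
Denominator: (j500) + 500 = 500 + j500
|N| = √(50² + 0²) ≈ 50, ∠N ≈ 0.00°
|D| = √(500² + 500²) ≈ 707.11, ∠D ≈ 45.00°
|G| = 50 / 707.11 ≈ 0.07071
Gain = 20 log₁₀(0.07071) ≈ -23.01 dB
∠G = 0.00° − 45.00° = -45.00°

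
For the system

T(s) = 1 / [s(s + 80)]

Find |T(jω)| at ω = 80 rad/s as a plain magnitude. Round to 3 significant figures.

At s = jω = j80:
pole (s+80): 80 + j80 → |·| = √(80²+80²) = √12800 ≈ 113.14, ∠ = arctan(80/80) ≈ 45.00°
pole at origin: |s| = 80, ∠ = 90.00° (in denominator)
|T| = 1 / 9051.2 ≈ 0.00011048

0.000110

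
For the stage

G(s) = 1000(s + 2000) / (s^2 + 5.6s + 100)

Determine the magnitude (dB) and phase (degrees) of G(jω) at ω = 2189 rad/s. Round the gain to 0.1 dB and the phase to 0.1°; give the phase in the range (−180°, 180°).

At s = jω = j2189:
zero (s+2000): 2000 + j2189 → |·| = √(2000²+2189²) = √8791721 ≈ 2965.1, ∠ = arctan(2189/2000) ≈ 47.58°
quadratic: (j2189)² + 5.6·j2189 + 100 = -4791621 + j12258.4 → |·| ≈ 4.7916e+06, ∠ ≈ 179.85°
|G| = 1000 · 2965.1 / 4.7916e+06 ≈ 0.61881
Gain = 20 log₁₀(0.61881) ≈ -4.17 dB
∠G = 47.58° − 179.85° = -132.27°

-4.2 dB, -132.3°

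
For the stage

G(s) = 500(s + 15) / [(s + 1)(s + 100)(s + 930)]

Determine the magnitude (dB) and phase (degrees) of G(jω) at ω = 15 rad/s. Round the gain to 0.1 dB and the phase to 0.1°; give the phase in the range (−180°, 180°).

-42.5 dB, -50.6°

At s = jω = j15:
zero (s+15): 15 + j15 → |·| = √(15²+15²) = √450 ≈ 21.213, ∠ = arctan(15/15) ≈ 45.00°
pole (s+1): 1 + j15 → |·| = √(1²+15²) = √226 ≈ 15.033, ∠ = arctan(15/1) ≈ 86.19°
pole (s+100): 100 + j15 → |·| = √(100²+15²) = √10225 ≈ 101.12, ∠ = arctan(15/100) ≈ 8.53°
pole (s+930): 930 + j15 → |·| = √(930²+15²) = √865125 ≈ 930.12, ∠ = arctan(15/930) ≈ 0.92°
|G| = 500 · 21.213 / 1.4139e+06 ≈ 0.0075016
Gain = 20 log₁₀(0.0075016) ≈ -42.50 dB
∠G = 45.00° − 95.64° = -50.64°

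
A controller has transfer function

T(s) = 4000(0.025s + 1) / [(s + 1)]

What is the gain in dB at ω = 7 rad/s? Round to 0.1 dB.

At ω = 7 rad/s:
zero (1 + j7·0.025) = 1 + j0.175 → |·| ≈ 1.0152, ∠ ≈ 9.93°
pole (1 + j7·1) = 1 + j7 → |·| ≈ 7.0711, ∠ ≈ 81.87°
|T| = 4000 · 1.0152 / (7.0711) ≈ 574.28
Gain = 20 log₁₀(574.28) ≈ 55.18 dB

55.2 dB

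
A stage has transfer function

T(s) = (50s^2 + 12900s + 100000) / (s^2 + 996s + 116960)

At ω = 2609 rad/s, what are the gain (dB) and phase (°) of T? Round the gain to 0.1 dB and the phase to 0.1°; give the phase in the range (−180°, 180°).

Substitute s = j2609:
Numerator: 50(j2609)^2 + 12900(j2609) + 100000 = -340244050 + j33656100
Denominator: (j2609)^2 + 996(j2609) + 116960 = -6689921 + j2598564
|N| = √(340244050² + 33656100²) ≈ 3.419e+08, ∠N ≈ 174.35°
|D| = √(6689921² + 2598564²) ≈ 7.1769e+06, ∠D ≈ 158.77°
|T| = 3.419e+08 / 7.1769e+06 ≈ 47.639
Gain = 20 log₁₀(47.639) ≈ 33.56 dB
∠T = 174.35° − 158.77° = 15.58°

33.6 dB, 15.6°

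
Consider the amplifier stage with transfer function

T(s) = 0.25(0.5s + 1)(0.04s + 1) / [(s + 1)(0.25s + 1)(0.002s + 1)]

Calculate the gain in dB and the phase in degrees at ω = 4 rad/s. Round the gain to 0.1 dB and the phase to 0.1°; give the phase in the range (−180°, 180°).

At ω = 4 rad/s:
zero (1 + j4·0.5) = 1 + j2 → |·| ≈ 2.2361, ∠ ≈ 63.43°
zero (1 + j4·0.04) = 1 + j0.16 → |·| ≈ 1.0127, ∠ ≈ 9.09°
pole (1 + j4·1) = 1 + j4 → |·| ≈ 4.1231, ∠ ≈ 75.96°
pole (1 + j4·0.25) = 1 + j1 → |·| ≈ 1.4142, ∠ ≈ 45.00°
pole (1 + j4·0.002) = 1 + j0.008 → |·| ≈ 1, ∠ ≈ 0.46°
|T| = 0.25 · 2.2361 · 1.0127 / (4.1231 · 1.4142 · 1) ≈ 0.097091
Gain = 20 log₁₀(0.097091) ≈ -20.26 dB
∠T = (63.43° + 9.09°) − (75.96° + 45.00° + 0.46°) = -48.90°

-20.3 dB, -48.9°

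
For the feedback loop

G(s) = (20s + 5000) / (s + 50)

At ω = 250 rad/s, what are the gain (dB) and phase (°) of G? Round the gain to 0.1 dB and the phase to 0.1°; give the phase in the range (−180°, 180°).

28.9 dB, -33.7°

Substitute s = j250:
Numerator: 20(j250) + 5000 = 5000 + j5000
Denominator: (j250) + 50 = 50 + j250
|N| = √(5000² + 5000²) ≈ 7071.1, ∠N ≈ 45.00°
|D| = √(50² + 250²) ≈ 254.95, ∠D ≈ 78.69°
|G| = 7071.1 / 254.95 ≈ 27.735
Gain = 20 log₁₀(27.735) ≈ 28.86 dB
∠G = 45.00° − 78.69° = -33.69°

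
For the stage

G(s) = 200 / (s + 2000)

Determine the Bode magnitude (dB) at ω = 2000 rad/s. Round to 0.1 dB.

-23.0 dB

At s = jω = j2000:
pole (s+2000): 2000 + j2000 → |·| = √(2000²+2000²) = √8000000 ≈ 2828.4, ∠ = arctan(2000/2000) ≈ 45.00°
|G| = 200 / 2828.4 ≈ 0.070711
Gain = 20 log₁₀(0.070711) ≈ -23.01 dB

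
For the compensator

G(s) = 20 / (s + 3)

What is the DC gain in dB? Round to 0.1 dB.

16.5 dB

G(0) = 20 / 3 ≈ 6.6667
20 log₁₀(6.6667) ≈ 16.48 dB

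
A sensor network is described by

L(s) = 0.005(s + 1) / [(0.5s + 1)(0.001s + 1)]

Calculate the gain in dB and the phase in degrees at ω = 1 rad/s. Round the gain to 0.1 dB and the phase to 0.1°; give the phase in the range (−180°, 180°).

-44.0 dB, 18.4°

At ω = 1 rad/s:
zero (1 + j1·1) = 1 + j1 → |·| ≈ 1.4142, ∠ ≈ 45.00°
pole (1 + j1·0.5) = 1 + j0.5 → |·| ≈ 1.118, ∠ ≈ 26.57°
pole (1 + j1·0.001) = 1 + j0.001 → |·| ≈ 1, ∠ ≈ 0.06°
|L| = 0.005 · 1.4142 / (1.118 · 1) ≈ 0.0063247
Gain = 20 log₁₀(0.0063247) ≈ -43.98 dB
∠L = (45.00°) − (26.57° + 0.06°) = 18.37°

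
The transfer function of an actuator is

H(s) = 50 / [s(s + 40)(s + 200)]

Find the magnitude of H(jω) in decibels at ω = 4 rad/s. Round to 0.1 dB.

At s = jω = j4:
pole (s+40): 40 + j4 → |·| = √(40²+4²) = √1616 ≈ 40.2, ∠ = arctan(4/40) ≈ 5.71°
pole (s+200): 200 + j4 → |·| = √(200²+4²) = √40016 ≈ 200.04, ∠ = arctan(4/200) ≈ 1.15°
pole at origin: |s| = 4, ∠ = 90.00° (in denominator)
|H| = 50 / 32166 ≈ 0.0015544
Gain = 20 log₁₀(0.0015544) ≈ -56.17 dB

-56.2 dB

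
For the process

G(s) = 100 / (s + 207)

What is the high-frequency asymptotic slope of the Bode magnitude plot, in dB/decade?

Each pole contributes −20 dB/decade at high frequency; each zero contributes +20 dB/decade.
Net: 0 zero(s) − 1 pole(s) → -20 dB/decade.

-20 dB/decade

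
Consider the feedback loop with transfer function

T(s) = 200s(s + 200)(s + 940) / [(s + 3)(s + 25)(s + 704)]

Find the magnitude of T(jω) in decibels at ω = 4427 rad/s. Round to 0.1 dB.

46.1 dB

At s = jω = j4427:
zero (s+200): 200 + j4427 → |·| = √(200²+4427²) = √19638329 ≈ 4431.5, ∠ = arctan(4427/200) ≈ 87.41°
zero (s+940): 940 + j4427 → |·| = √(940²+4427²) = √20481929 ≈ 4525.7, ∠ = arctan(4427/940) ≈ 78.01°
zero at origin: s = j4427 → |·| = 4427, ∠ = 90.00°
pole (s+3): 3 + j4427 → |·| = √(3²+4427²) = √19598338 ≈ 4427, ∠ = arctan(4427/3) ≈ 89.96°
pole (s+25): 25 + j4427 → |·| = √(25²+4427²) = √19598954 ≈ 4427.1, ∠ = arctan(4427/25) ≈ 89.68°
pole (s+704): 704 + j4427 → |·| = √(704²+4427²) = √20093945 ≈ 4482.6, ∠ = arctan(4427/704) ≈ 80.96°
|T| = 200 · 8.8786e+10 / 8.7853e+10 ≈ 202.12
Gain = 20 log₁₀(202.12) ≈ 46.11 dB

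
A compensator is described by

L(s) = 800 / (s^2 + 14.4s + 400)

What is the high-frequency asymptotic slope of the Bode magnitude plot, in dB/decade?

-40 dB/decade

Each pole contributes −20 dB/decade at high frequency; each zero contributes +20 dB/decade.
Net: 0 zero(s) − 2 pole(s) → -40 dB/decade.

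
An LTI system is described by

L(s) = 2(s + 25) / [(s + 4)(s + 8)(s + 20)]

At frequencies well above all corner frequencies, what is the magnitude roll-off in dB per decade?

Each pole contributes −20 dB/decade at high frequency; each zero contributes +20 dB/decade.
Net: 1 zero(s) − 3 pole(s) → -40 dB/decade.

-40 dB/decade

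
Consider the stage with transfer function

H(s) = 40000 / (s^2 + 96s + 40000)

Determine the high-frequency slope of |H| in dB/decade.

Each pole contributes −20 dB/decade at high frequency; each zero contributes +20 dB/decade.
Net: 0 zero(s) − 2 pole(s) → -40 dB/decade.

-40 dB/decade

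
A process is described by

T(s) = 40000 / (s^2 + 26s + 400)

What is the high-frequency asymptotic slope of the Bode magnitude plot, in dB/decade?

Each pole contributes −20 dB/decade at high frequency; each zero contributes +20 dB/decade.
Net: 0 zero(s) − 2 pole(s) → -40 dB/decade.

-40 dB/decade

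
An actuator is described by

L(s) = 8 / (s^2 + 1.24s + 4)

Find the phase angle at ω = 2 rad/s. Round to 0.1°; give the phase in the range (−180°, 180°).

-90.0°

At s = jω = j2:
quadratic: (j2)² + 1.24·j2 + 4 = 0 + j2.48 → |·| ≈ 2.48, ∠ ≈ 90.00°
∠L = 0.00° − 90.00° = -90.00°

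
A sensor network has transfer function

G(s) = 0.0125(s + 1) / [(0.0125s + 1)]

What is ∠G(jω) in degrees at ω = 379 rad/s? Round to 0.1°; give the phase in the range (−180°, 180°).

At ω = 379 rad/s:
zero (1 + j379·1) = 1 + j379 → |·| ≈ 379, ∠ ≈ 89.85°
pole (1 + j379·0.0125) = 1 + j4.7375 → |·| ≈ 4.8419, ∠ ≈ 78.08°
∠G = (89.85°) − (78.08°) = 11.77°

11.8°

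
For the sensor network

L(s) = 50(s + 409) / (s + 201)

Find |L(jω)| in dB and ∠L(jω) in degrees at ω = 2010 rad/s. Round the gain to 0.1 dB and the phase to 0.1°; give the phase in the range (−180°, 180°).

34.1 dB, -5.8°

At s = jω = j2010:
zero (s+409): 409 + j2010 → |·| = √(409²+2010²) = √4207381 ≈ 2051.2, ∠ = arctan(2010/409) ≈ 78.50°
pole (s+201): 201 + j2010 → |·| = √(201²+2010²) = √4080501 ≈ 2020, ∠ = arctan(2010/201) ≈ 84.29°
|L| = 50 · 2051.2 / 2020 ≈ 50.772
Gain = 20 log₁₀(50.772) ≈ 34.11 dB
∠L = 78.50° − 84.29° = -5.79°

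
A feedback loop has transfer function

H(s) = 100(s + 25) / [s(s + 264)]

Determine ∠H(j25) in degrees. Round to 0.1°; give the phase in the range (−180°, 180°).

-50.4°

At s = jω = j25:
zero (s+25): 25 + j25 → |·| = √(25²+25²) = √1250 ≈ 35.355, ∠ = arctan(25/25) ≈ 45.00°
pole (s+264): 264 + j25 → |·| = √(264²+25²) = √70321 ≈ 265.18, ∠ = arctan(25/264) ≈ 5.41°
pole at origin: |s| = 25, ∠ = 90.00° (in denominator)
∠H = 45.00° − 95.41° = -50.41°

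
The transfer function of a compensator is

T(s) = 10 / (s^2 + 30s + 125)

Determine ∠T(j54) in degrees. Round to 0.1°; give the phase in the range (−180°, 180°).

Substitute s = j54:
Numerator: 10 = 10 + j0
Denominator: (j54)^2 + 30(j54) + 125 = -2791 + j1620
|N| = √(10² + 0²) ≈ 10, ∠N ≈ 0.00°
|D| = √(2791² + 1620²) ≈ 3227.1, ∠D ≈ 149.87°
∠T = 0.00° − 149.87° = -149.87°

-149.9°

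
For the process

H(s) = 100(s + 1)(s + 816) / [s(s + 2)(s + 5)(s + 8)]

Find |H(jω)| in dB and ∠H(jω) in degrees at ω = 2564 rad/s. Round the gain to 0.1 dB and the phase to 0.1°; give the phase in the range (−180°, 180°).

-95.9 dB, 162.7°

At s = jω = j2564:
zero (s+1): 1 + j2564 → |·| = √(1²+2564²) = √6574097 ≈ 2564, ∠ = arctan(2564/1) ≈ 89.98°
zero (s+816): 816 + j2564 → |·| = √(816²+2564²) = √7239952 ≈ 2690.7, ∠ = arctan(2564/816) ≈ 72.35°
pole (s+2): 2 + j2564 → |·| = √(2²+2564²) = √6574100 ≈ 2564, ∠ = arctan(2564/2) ≈ 89.96°
pole (s+5): 5 + j2564 → |·| = √(5²+2564²) = √6574121 ≈ 2564, ∠ = arctan(2564/5) ≈ 89.89°
pole (s+8): 8 + j2564 → |·| = √(8²+2564²) = √6574160 ≈ 2564, ∠ = arctan(2564/8) ≈ 89.82°
pole at origin: |s| = 2564, ∠ = 90.00° (in denominator)
|H| = 100 · 6.899e+06 / 4.3219e+13 ≈ 1.5963e-05
Gain = 20 log₁₀(1.5963e-05) ≈ -95.94 dB
∠H = 162.33° − 359.67° = -197.34° ≡ 162.66° (principal value)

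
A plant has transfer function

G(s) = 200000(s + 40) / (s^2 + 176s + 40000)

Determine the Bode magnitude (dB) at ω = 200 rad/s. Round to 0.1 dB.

61.3 dB

At s = jω = j200:
zero (s+40): 40 + j200 → |·| = √(40²+200²) = √41600 ≈ 203.96, ∠ = arctan(200/40) ≈ 78.69°
quadratic: (j200)² + 176·j200 + 40000 = 0 + j35200 → |·| ≈ 35200, ∠ ≈ 90.00°
|G| = 200000 · 203.96 / 35200 ≈ 1158.9
Gain = 20 log₁₀(1158.9) ≈ 61.28 dB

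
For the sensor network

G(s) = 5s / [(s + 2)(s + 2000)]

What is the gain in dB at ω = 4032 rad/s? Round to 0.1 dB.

-59.1 dB

At s = jω = j4032:
zero at origin: s = j4032 → |·| = 4032, ∠ = 90.00°
pole (s+2): 2 + j4032 → |·| = √(2²+4032²) = √16257028 ≈ 4032, ∠ = arctan(4032/2) ≈ 89.97°
pole (s+2000): 2000 + j4032 → |·| = √(2000²+4032²) = √20257024 ≈ 4500.8, ∠ = arctan(4032/2000) ≈ 63.62°
|G| = 5 · 4032 / 1.8147e+07 ≈ 0.0011109
Gain = 20 log₁₀(0.0011109) ≈ -59.09 dB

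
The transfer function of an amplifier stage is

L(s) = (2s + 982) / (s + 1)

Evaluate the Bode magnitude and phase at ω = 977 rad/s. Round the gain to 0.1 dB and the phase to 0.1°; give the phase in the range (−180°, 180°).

7.0 dB, -26.6°

Substitute s = j977:
Numerator: 2(j977) + 982 = 982 + j1954
Denominator: (j977) + 1 = 1 + j977
|N| = √(982² + 1954²) ≈ 2186.9, ∠N ≈ 63.32°
|D| = √(1² + 977²) ≈ 977, ∠D ≈ 89.94°
|L| = 2186.9 / 977 ≈ 2.2384
Gain = 20 log₁₀(2.2384) ≈ 7.00 dB
∠L = 63.32° − 89.94° = -26.62°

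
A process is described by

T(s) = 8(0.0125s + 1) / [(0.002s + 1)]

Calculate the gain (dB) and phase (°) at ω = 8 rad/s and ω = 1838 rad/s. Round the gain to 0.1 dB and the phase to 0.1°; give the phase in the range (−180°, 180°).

ω = 8: 18.1 dB, 4.8°; ω = 1838: 33.7 dB, 12.7°

At ω = 8 rad/s:
zero (1 + j8·0.0125) = 1 + j0.1 → |·| ≈ 1.005, ∠ ≈ 5.71°
pole (1 + j8·0.002) = 1 + j0.016 → |·| ≈ 1.0001, ∠ ≈ 0.92°
|T| = 8 · 1.005 / (1.0001) ≈ 8.0392
Gain = 20 log₁₀(8.0392) ≈ 18.10 dB
∠T = (5.71°) − (0.92°) = 4.79°

At ω = 1838 rad/s:
zero (1 + j1838·0.0125) = 1 + j22.975 → |·| ≈ 22.997, ∠ ≈ 87.51°
pole (1 + j1838·0.002) = 1 + j3.676 → |·| ≈ 3.8096, ∠ ≈ 74.78°
|T| = 8 · 22.997 / (3.8096) ≈ 48.293
Gain = 20 log₁₀(48.293) ≈ 33.68 dB
∠T = (87.51°) − (74.78°) = 12.73°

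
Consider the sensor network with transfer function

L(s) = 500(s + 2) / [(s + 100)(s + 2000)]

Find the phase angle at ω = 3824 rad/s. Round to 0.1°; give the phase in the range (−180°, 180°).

-60.9°

At s = jω = j3824:
zero (s+2): 2 + j3824 → |·| = √(2²+3824²) = √14622980 ≈ 3824, ∠ = arctan(3824/2) ≈ 89.97°
pole (s+100): 100 + j3824 → |·| = √(100²+3824²) = √14632976 ≈ 3825.3, ∠ = arctan(3824/100) ≈ 88.50°
pole (s+2000): 2000 + j3824 → |·| = √(2000²+3824²) = √18622976 ≈ 4315.4, ∠ = arctan(3824/2000) ≈ 62.39°
∠L = 89.97° − 150.89° = -60.92°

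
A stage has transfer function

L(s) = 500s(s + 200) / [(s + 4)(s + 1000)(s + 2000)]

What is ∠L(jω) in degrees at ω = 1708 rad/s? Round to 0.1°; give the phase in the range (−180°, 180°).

At s = jω = j1708:
zero (s+200): 200 + j1708 → |·| = √(200²+1708²) = √2957264 ≈ 1719.7, ∠ = arctan(1708/200) ≈ 83.32°
zero at origin: s = j1708 → |·| = 1708, ∠ = 90.00°
pole (s+4): 4 + j1708 → |·| = √(4²+1708²) = √2917280 ≈ 1708, ∠ = arctan(1708/4) ≈ 89.87°
pole (s+1000): 1000 + j1708 → |·| = √(1000²+1708²) = √3917264 ≈ 1979.2, ∠ = arctan(1708/1000) ≈ 59.65°
pole (s+2000): 2000 + j1708 → |·| = √(2000²+1708²) = √6917264 ≈ 2630.1, ∠ = arctan(1708/2000) ≈ 40.50°
∠L = 173.32° − 190.02° = -16.70°

-16.7°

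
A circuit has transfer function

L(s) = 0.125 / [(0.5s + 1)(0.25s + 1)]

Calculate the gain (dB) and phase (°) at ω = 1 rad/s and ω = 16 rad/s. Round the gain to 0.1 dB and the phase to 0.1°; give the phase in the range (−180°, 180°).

ω = 1: -19.3 dB, -40.6°; ω = 16: -48.5 dB, -158.8°

At ω = 1 rad/s:
pole (1 + j1·0.5) = 1 + j0.5 → |·| ≈ 1.118, ∠ ≈ 26.57°
pole (1 + j1·0.25) = 1 + j0.25 → |·| ≈ 1.0308, ∠ ≈ 14.04°
|L| = 0.125 · 1 / (1.118 · 1.0308) ≈ 0.10847
Gain = 20 log₁₀(0.10847) ≈ -19.29 dB
∠L = (0°) − (26.57° + 14.04°) = -40.61°

At ω = 16 rad/s:
pole (1 + j16·0.5) = 1 + j8 → |·| ≈ 8.0623, ∠ ≈ 82.87°
pole (1 + j16·0.25) = 1 + j4 → |·| ≈ 4.1231, ∠ ≈ 75.96°
|L| = 0.125 · 1 / (8.0623 · 4.1231) ≈ 0.0037603
Gain = 20 log₁₀(0.0037603) ≈ -48.50 dB
∠L = (0°) − (82.87° + 75.96°) = -158.83°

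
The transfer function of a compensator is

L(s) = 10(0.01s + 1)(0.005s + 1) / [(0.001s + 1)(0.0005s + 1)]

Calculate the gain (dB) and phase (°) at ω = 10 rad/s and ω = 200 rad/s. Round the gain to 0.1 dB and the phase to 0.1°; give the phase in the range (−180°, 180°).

ω = 10: 20.1 dB, 7.7°; ω = 200: 29.8 dB, 91.4°

At ω = 10 rad/s:
zero (1 + j10·0.01) = 1 + j0.1 → |·| ≈ 1.005, ∠ ≈ 5.71°
zero (1 + j10·0.005) = 1 + j0.05 → |·| ≈ 1.0012, ∠ ≈ 2.86°
pole (1 + j10·0.001) = 1 + j0.01 → |·| ≈ 1, ∠ ≈ 0.57°
pole (1 + j10·0.0005) = 1 + j0.005 → |·| ≈ 1, ∠ ≈ 0.29°
|L| = 10 · 1.005 · 1.0012 / (1 · 1) ≈ 10.062
Gain = 20 log₁₀(10.062) ≈ 20.05 dB
∠L = (5.71° + 2.86°) − (0.57° + 0.29°) = 7.71°

At ω = 200 rad/s:
zero (1 + j200·0.01) = 1 + j2 → |·| ≈ 2.2361, ∠ ≈ 63.43°
zero (1 + j200·0.005) = 1 + j1 → |·| ≈ 1.4142, ∠ ≈ 45.00°
pole (1 + j200·0.001) = 1 + j0.2 → |·| ≈ 1.0198, ∠ ≈ 11.31°
pole (1 + j200·0.0005) = 1 + j0.1 → |·| ≈ 1.005, ∠ ≈ 5.71°
|L| = 10 · 2.2361 · 1.4142 / (1.0198 · 1.005) ≈ 30.855
Gain = 20 log₁₀(30.855) ≈ 29.79 dB
∠L = (63.43° + 45.00°) − (11.31° + 5.71°) = 91.41°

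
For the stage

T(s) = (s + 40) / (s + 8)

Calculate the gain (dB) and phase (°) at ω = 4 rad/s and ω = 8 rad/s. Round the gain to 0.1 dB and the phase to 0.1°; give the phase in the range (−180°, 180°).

ω = 4: 13.1 dB, -20.9°; ω = 8: 11.1 dB, -33.7°

At s = jω = j4:
zero (s+40): 40 + j4 → |·| = √(40²+4²) = √1616 ≈ 40.2, ∠ = arctan(4/40) ≈ 5.71°
pole (s+8): 8 + j4 → |·| = √(8²+4²) = √80 ≈ 8.9443, ∠ = arctan(4/8) ≈ 26.57°
|T| = 1 · 40.2 / 8.9443 ≈ 4.4945
Gain = 20 log₁₀(4.4945) ≈ 13.05 dB
∠T = 5.71° − 26.57° = -20.86°

At s = jω = j8:
zero (s+40): 40 + j8 → |·| = √(40²+8²) = √1664 ≈ 40.792, ∠ = arctan(8/40) ≈ 11.31°
pole (s+8): 8 + j8 → |·| = √(8²+8²) = √128 ≈ 11.314, ∠ = arctan(8/8) ≈ 45.00°
|T| = 1 · 40.792 / 11.314 ≈ 3.6054
Gain = 20 log₁₀(3.6054) ≈ 11.14 dB
∠T = 11.31° − 45.00° = -33.69°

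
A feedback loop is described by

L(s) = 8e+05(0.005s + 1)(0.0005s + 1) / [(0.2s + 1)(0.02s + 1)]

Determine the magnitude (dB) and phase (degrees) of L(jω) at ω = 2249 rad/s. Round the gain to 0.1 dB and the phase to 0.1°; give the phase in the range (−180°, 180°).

56.5 dB, -45.3°

At ω = 2249 rad/s:
zero (1 + j2249·0.005) = 1 + j11.245 → |·| ≈ 11.289, ∠ ≈ 84.92°
zero (1 + j2249·0.0005) = 1 + j1.1245 → |·| ≈ 1.5048, ∠ ≈ 48.35°
pole (1 + j2249·0.2) = 1 + j449.8 → |·| ≈ 449.8, ∠ ≈ 89.87°
pole (1 + j2249·0.02) = 1 + j44.98 → |·| ≈ 44.991, ∠ ≈ 88.73°
|L| = 8e+05 · 11.289 · 1.5048 / (449.8 · 44.991) ≈ 671.55
Gain = 20 log₁₀(671.55) ≈ 56.54 dB
∠L = (84.92° + 48.35°) − (89.87° + 88.73°) = -45.33°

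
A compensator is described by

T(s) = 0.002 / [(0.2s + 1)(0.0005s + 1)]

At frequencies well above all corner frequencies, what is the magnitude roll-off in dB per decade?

Each pole contributes −20 dB/decade at high frequency; each zero contributes +20 dB/decade.
Net: 0 zero(s) − 2 pole(s) → -40 dB/decade.

-40 dB/decade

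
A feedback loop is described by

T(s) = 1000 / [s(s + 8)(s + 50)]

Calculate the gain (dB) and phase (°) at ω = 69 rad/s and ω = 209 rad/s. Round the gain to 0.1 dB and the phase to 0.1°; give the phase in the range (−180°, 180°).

ω = 69: -52.2 dB, 132.5°; ω = 209: -79.5 dB, 105.6°

At s = jω = j69:
pole (s+8): 8 + j69 → |·| = √(8²+69²) = √4825 ≈ 69.462, ∠ = arctan(69/8) ≈ 83.39°
pole (s+50): 50 + j69 → |·| = √(50²+69²) = √7261 ≈ 85.212, ∠ = arctan(69/50) ≈ 54.07°
pole at origin: |s| = 69, ∠ = 90.00° (in denominator)
|T| = 1000 / 4.0841e+05 ≈ 0.0024485
Gain = 20 log₁₀(0.0024485) ≈ -52.22 dB
∠T = 0.00° − 227.46° = -227.46° ≡ 132.54° (principal value)

At s = jω = j209:
pole (s+8): 8 + j209 → |·| = √(8²+209²) = √43745 ≈ 209.15, ∠ = arctan(209/8) ≈ 87.81°
pole (s+50): 50 + j209 → |·| = √(50²+209²) = √46181 ≈ 214.9, ∠ = arctan(209/50) ≈ 76.55°
pole at origin: |s| = 209, ∠ = 90.00° (in denominator)
|T| = 1000 / 9.3938e+06 ≈ 0.00010645
Gain = 20 log₁₀(0.00010645) ≈ -79.46 dB
∠T = 0.00° − 254.36° = -254.36° ≡ 105.64° (principal value)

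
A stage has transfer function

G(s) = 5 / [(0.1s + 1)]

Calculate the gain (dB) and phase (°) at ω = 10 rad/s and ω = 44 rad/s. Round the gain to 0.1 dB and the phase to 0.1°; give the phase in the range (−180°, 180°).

At ω = 10 rad/s:
pole (1 + j10·0.1) = 1 + j1 → |·| ≈ 1.4142, ∠ ≈ 45.00°
|G| = 5 · 1 / (1.4142) ≈ 3.5356
Gain = 20 log₁₀(3.5356) ≈ 10.97 dB
∠G = (0°) − (45.00°) = -45.00°

At ω = 44 rad/s:
pole (1 + j44·0.1) = 1 + j4.4 → |·| ≈ 4.5122, ∠ ≈ 77.20°
|G| = 5 · 1 / (4.5122) ≈ 1.1081
Gain = 20 log₁₀(1.1081) ≈ 0.89 dB
∠G = (0°) − (77.20°) = -77.20°

ω = 10: 11.0 dB, -45.0°; ω = 44: 0.9 dB, -77.2°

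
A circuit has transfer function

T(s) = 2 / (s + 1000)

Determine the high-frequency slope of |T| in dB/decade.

-20 dB/decade

Each pole contributes −20 dB/decade at high frequency; each zero contributes +20 dB/decade.
Net: 0 zero(s) − 1 pole(s) → -20 dB/decade.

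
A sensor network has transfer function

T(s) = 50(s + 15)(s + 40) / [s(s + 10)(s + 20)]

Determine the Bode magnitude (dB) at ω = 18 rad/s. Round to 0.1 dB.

At s = jω = j18:
zero (s+15): 15 + j18 → |·| = √(15²+18²) = √549 ≈ 23.431, ∠ = arctan(18/15) ≈ 50.19°
zero (s+40): 40 + j18 → |·| = √(40²+18²) = √1924 ≈ 43.863, ∠ = arctan(18/40) ≈ 24.23°
pole (s+10): 10 + j18 → |·| = √(10²+18²) = √424 ≈ 20.591, ∠ = arctan(18/10) ≈ 60.95°
pole (s+20): 20 + j18 → |·| = √(20²+18²) = √724 ≈ 26.907, ∠ = arctan(18/20) ≈ 41.99°
pole at origin: |s| = 18, ∠ = 90.00° (in denominator)
|T| = 50 · 1027.8 / 9972.8 ≈ 5.153
Gain = 20 log₁₀(5.153) ≈ 14.24 dB

14.2 dB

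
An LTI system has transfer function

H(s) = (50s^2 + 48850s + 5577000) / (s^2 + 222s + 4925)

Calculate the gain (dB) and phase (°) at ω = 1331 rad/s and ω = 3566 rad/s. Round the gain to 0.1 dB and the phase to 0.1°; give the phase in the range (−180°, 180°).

Substitute s = j1331:
Numerator: 50(j1331)^2 + 48850(j1331) + 5577000 = -83001050 + j65019350
Denominator: (j1331)^2 + 222(j1331) + 4925 = -1766636 + j295482
|N| = √(83001050² + 65019350²) ≈ 1.0544e+08, ∠N ≈ 141.93°
|D| = √(1766636² + 295482²) ≈ 1.7912e+06, ∠D ≈ 170.50°
|H| = 1.0544e+08 / 1.7912e+06 ≈ 58.866
Gain = 20 log₁₀(58.866) ≈ 35.40 dB
∠H = 141.93° − 170.50° = -28.57°

Substitute s = j3566:
Numerator: 50(j3566)^2 + 48850(j3566) + 5577000 = -630240800 + j174199100
Denominator: (j3566)^2 + 222(j3566) + 4925 = -12711431 + j791652
|N| = √(630240800² + 174199100²) ≈ 6.5387e+08, ∠N ≈ 164.55°
|D| = √(12711431² + 791652²) ≈ 1.2736e+07, ∠D ≈ 176.44°
|H| = 6.5387e+08 / 1.2736e+07 ≈ 51.34
Gain = 20 log₁₀(51.34) ≈ 34.21 dB
∠H = 164.55° − 176.44° = -11.89°

ω = 1331: 35.4 dB, -28.6°; ω = 3566: 34.2 dB, -11.9°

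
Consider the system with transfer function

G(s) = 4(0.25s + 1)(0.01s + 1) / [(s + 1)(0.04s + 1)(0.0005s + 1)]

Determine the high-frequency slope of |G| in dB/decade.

-20 dB/decade

Each pole contributes −20 dB/decade at high frequency; each zero contributes +20 dB/decade.
Net: 2 zero(s) − 3 pole(s) → -20 dB/decade.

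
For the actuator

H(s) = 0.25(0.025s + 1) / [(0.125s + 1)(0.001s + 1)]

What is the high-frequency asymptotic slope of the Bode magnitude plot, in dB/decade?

-20 dB/decade

Each pole contributes −20 dB/decade at high frequency; each zero contributes +20 dB/decade.
Net: 1 zero(s) − 2 pole(s) → -20 dB/decade.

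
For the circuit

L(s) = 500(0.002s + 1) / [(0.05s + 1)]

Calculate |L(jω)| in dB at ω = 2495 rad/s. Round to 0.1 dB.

26.2 dB

At ω = 2495 rad/s:
zero (1 + j2495·0.002) = 1 + j4.99 → |·| ≈ 5.0892, ∠ ≈ 78.67°
pole (1 + j2495·0.05) = 1 + j124.75 → |·| ≈ 124.75, ∠ ≈ 89.54°
|L| = 500 · 5.0892 / (124.75) ≈ 20.398
Gain = 20 log₁₀(20.398) ≈ 26.19 dB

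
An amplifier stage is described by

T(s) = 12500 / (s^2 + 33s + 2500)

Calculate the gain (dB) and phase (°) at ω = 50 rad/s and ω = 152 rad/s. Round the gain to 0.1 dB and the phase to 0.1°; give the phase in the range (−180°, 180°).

ω = 50: 17.6 dB, -90.0°; ω = 152: -4.6 dB, -166.3°

At s = jω = j50:
quadratic: (j50)² + 33·j50 + 2500 = 0 + j1650 → |·| ≈ 1650, ∠ ≈ 90.00°
|T| = 12500 / 1650 ≈ 7.5758
Gain = 20 log₁₀(7.5758) ≈ 17.59 dB
∠T = 0.00° − 90.00° = -90.00°

At s = jω = j152:
quadratic: (j152)² + 33·j152 + 2500 = -20604 + j5016 → |·| ≈ 21206, ∠ ≈ 166.32°
|T| = 12500 / 21206 ≈ 0.58946
Gain = 20 log₁₀(0.58946) ≈ -4.59 dB
∠T = 0.00° − 166.32° = -166.32°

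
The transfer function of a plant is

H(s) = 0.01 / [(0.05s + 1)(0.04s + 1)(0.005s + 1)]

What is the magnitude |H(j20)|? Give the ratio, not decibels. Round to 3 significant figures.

0.00549

At ω = 20 rad/s:
pole (1 + j20·0.05) = 1 + j1 → |·| ≈ 1.4142, ∠ ≈ 45.00°
pole (1 + j20·0.04) = 1 + j0.8 → |·| ≈ 1.2806, ∠ ≈ 38.66°
pole (1 + j20·0.005) = 1 + j0.1 → |·| ≈ 1.005, ∠ ≈ 5.71°
|H| = 0.01 · 1 / (1.4142 · 1.2806 · 1.005) ≈ 0.0054943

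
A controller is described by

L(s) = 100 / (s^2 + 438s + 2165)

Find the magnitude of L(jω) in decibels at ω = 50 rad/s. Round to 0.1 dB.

-46.8 dB

Substitute s = j50:
Numerator: 100 = 100 + j0
Denominator: (j50)^2 + 438(j50) + 2165 = -335 + j21900
|N| = √(100² + 0²) ≈ 100, ∠N ≈ 0.00°
|D| = √(335² + 21900²) ≈ 21903, ∠D ≈ 90.88°
|L| = 100 / 21903 ≈ 0.0045656
Gain = 20 log₁₀(0.0045656) ≈ -46.81 dB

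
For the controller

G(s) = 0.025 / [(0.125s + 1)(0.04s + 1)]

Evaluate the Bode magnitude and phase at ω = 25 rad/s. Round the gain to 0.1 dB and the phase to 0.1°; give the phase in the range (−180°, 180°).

-45.4 dB, -117.3°

At ω = 25 rad/s:
pole (1 + j25·0.125) = 1 + j3.125 → |·| ≈ 3.2811, ∠ ≈ 72.26°
pole (1 + j25·0.04) = 1 + j1 → |·| ≈ 1.4142, ∠ ≈ 45.00°
|G| = 0.025 · 1 / (3.2811 · 1.4142) ≈ 0.0053878
Gain = 20 log₁₀(0.0053878) ≈ -45.37 dB
∠G = (0°) − (72.26° + 45.00°) = -117.26°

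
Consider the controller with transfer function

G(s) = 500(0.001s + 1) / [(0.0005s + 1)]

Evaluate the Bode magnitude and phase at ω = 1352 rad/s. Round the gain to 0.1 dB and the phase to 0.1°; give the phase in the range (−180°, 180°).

56.9 dB, 19.5°

At ω = 1352 rad/s:
zero (1 + j1352·0.001) = 1 + j1.352 → |·| ≈ 1.6816, ∠ ≈ 53.51°
pole (1 + j1352·0.0005) = 1 + j0.676 → |·| ≈ 1.2071, ∠ ≈ 34.06°
|G| = 500 · 1.6816 / (1.2071) ≈ 696.55
Gain = 20 log₁₀(696.55) ≈ 56.86 dB
∠G = (53.51°) − (34.06°) = 19.45°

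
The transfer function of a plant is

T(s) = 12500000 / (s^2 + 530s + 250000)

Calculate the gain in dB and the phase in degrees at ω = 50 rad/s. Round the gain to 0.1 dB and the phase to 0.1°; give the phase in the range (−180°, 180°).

34.0 dB, -6.1°

At s = jω = j50:
quadratic: (j50)² + 530·j50 + 250000 = 247500 + j26500 → |·| ≈ 2.4891e+05, ∠ ≈ 6.11°
|T| = 12500000 / 2.4891e+05 ≈ 50.219
Gain = 20 log₁₀(50.219) ≈ 34.02 dB
∠T = 0.00° − 6.11° = -6.11°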